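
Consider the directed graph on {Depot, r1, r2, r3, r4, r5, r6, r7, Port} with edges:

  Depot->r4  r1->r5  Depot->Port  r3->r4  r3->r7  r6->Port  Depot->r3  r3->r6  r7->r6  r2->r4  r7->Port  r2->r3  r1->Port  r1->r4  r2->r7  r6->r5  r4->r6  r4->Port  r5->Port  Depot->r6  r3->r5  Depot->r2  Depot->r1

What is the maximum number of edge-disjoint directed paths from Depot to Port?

6

Assign every edge capacity 1; by Menger, the answer equals the max flow.
Path Depot→Port (+1); total 1.
Path Depot→r1→Port (+1); total 2.
Path Depot→r4→Port (+1); total 3.
Path Depot→r6→Port (+1); total 4.
Path Depot→r2→r7→Port (+1); total 5.
Path Depot→r3→r5→Port (+1); total 6.
No residual Depot→Port path; max flow = 6.
Certifying cut of size 6: {Depot→Port, Depot→r1, Depot→r2, Depot→r3, Depot→r4, Depot→r6}.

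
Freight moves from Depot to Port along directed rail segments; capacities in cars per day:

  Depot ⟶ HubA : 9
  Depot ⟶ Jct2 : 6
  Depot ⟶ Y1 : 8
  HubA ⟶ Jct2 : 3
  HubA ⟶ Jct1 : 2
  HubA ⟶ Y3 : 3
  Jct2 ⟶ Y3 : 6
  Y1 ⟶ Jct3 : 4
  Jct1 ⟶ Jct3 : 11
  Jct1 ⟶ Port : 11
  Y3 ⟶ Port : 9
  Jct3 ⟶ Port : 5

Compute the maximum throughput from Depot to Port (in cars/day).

15

Augment Depot→HubA→Jct1→Port: bottleneck 2, flow now 2.
Augment Depot→HubA→Y3→Port: bottleneck 3, flow now 5.
Augment Depot→Jct2→Y3→Port: bottleneck 6, flow now 11.
Augment Depot→Y1→Jct3→Port: bottleneck 4, flow now 15.
No augmenting path remains; maximum flow = 15.
In the residual graph, reachable from Depot: {Depot, HubA, Jct2, Y1}.
Min-cut edges: HubA→Jct1 (2), HubA→Y3 (3), Jct2→Y3 (6), Y1→Jct3 (4); capacity 2 + 3 + 6 + 4 = 15.
This cut is saturated, so no flow can exceed 15.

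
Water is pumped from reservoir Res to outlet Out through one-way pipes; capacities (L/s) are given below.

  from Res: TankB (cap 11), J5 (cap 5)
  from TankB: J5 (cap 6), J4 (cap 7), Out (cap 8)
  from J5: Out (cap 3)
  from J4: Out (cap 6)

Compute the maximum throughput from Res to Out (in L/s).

Augment Res→TankB→Out: bottleneck 8, flow now 8.
Augment Res→J5→Out: bottleneck 3, flow now 11.
Augment Res→TankB→J4→Out: bottleneck 3, flow now 14.
No augmenting path remains; maximum flow = 14.
In the residual graph, reachable from Res: {Res, J5}.
Min-cut edges: Res→TankB (11), J5→Out (3); capacity 11 + 3 = 14.
This cut is saturated, so no flow can exceed 14.

14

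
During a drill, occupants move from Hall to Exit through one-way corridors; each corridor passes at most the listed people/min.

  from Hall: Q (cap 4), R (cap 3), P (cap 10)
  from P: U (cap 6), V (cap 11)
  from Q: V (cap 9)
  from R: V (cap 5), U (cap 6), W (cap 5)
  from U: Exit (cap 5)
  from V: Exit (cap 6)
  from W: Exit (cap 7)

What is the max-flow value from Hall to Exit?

14

Augment Hall→P→U→Exit: bottleneck 5, flow now 5.
Augment Hall→P→V→Exit: bottleneck 5, flow now 10.
Augment Hall→Q→V→Exit: bottleneck 1, flow now 11.
Augment Hall→R→W→Exit: bottleneck 3, flow now 14.
No augmenting path remains; maximum flow = 14.
In the residual graph, reachable from Hall: {Hall, P, Q, U, V}.
Min-cut edges: Hall→R (3), U→Exit (5), V→Exit (6); capacity 3 + 5 + 6 = 14.
This cut is saturated, so no flow can exceed 14.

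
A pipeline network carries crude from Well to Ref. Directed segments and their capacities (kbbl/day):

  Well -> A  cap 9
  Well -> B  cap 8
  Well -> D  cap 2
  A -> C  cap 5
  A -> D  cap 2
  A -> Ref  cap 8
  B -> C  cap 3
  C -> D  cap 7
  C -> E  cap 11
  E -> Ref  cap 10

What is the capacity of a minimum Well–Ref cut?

Augment Well→A→Ref: bottleneck 8, flow now 8.
Augment Well→A→C→E→Ref: bottleneck 1, flow now 9.
Augment Well→B→C→E→Ref: bottleneck 3, flow now 12.
No augmenting path remains; maximum flow = 12.
By max-flow min-cut, the minimum cut capacity equals the max flow.
In the residual graph, reachable from Well: {Well, B, D}.
Min-cut edges: Well→A (9), B→C (3); capacity 9 + 3 = 12.

12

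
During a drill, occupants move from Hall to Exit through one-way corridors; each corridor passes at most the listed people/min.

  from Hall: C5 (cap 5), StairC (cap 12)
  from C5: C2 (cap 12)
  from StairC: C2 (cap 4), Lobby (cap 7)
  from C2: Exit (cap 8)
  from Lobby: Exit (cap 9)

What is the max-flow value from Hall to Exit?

Augment Hall→C5→C2→Exit: bottleneck 5, flow now 5.
Augment Hall→StairC→C2→Exit: bottleneck 3, flow now 8.
Augment Hall→StairC→Lobby→Exit: bottleneck 7, flow now 15.
No augmenting path remains; maximum flow = 15.
In the residual graph, reachable from Hall: {Hall, C5, StairC, C2}.
Min-cut edges: StairC→Lobby (7), C2→Exit (8); capacity 7 + 8 = 15.
This cut is saturated, so no flow can exceed 15.

15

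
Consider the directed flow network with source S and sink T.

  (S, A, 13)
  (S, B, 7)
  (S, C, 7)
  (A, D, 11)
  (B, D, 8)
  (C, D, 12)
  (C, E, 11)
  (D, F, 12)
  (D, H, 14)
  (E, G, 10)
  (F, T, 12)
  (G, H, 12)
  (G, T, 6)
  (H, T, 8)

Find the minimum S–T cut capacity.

25

Augment S→A→D→F→T: bottleneck 11, flow now 11.
Augment S→B→D→F→T: bottleneck 1, flow now 12.
Augment S→B→D→H→T: bottleneck 6, flow now 18.
Augment S→C→D→H→T: bottleneck 2, flow now 20.
Augment S→C→E→G→T: bottleneck 5, flow now 25.
No augmenting path remains; maximum flow = 25.
By max-flow min-cut, the minimum cut capacity equals the max flow.
In the residual graph, reachable from S: {S, A}.
Min-cut edges: S→B (7), S→C (7), A→D (11); capacity 7 + 7 + 11 = 25.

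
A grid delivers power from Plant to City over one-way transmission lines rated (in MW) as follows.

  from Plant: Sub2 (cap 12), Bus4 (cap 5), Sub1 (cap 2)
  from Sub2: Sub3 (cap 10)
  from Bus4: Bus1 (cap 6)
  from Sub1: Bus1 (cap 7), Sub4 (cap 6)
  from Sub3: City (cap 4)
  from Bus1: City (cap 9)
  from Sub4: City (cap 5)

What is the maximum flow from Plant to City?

11

Augment Plant→Sub2→Sub3→City: bottleneck 4, flow now 4.
Augment Plant→Bus4→Bus1→City: bottleneck 5, flow now 9.
Augment Plant→Sub1→Bus1→City: bottleneck 2, flow now 11.
No augmenting path remains; maximum flow = 11.
In the residual graph, reachable from Plant: {Plant, Sub2, Sub3}.
Min-cut edges: Plant→Bus4 (5), Plant→Sub1 (2), Sub3→City (4); capacity 5 + 2 + 4 = 11.
This cut is saturated, so no flow can exceed 11.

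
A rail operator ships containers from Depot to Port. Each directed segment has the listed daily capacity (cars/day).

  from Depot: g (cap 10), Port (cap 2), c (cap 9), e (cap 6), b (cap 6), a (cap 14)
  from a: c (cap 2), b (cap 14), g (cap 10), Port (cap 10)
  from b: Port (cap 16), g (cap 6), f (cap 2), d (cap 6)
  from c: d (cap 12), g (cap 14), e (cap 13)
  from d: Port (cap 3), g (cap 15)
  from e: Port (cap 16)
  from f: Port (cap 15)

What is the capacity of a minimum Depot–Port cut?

Augment Depot→Port: bottleneck 2, flow now 2.
Augment Depot→a→Port: bottleneck 10, flow now 12.
Augment Depot→b→Port: bottleneck 6, flow now 18.
Augment Depot→e→Port: bottleneck 6, flow now 24.
Augment Depot→a→b→Port: bottleneck 4, flow now 28.
Augment Depot→c→d→Port: bottleneck 3, flow now 31.
Augment Depot→c→e→Port: bottleneck 6, flow now 37.
No augmenting path remains; maximum flow = 37.
By max-flow min-cut, the minimum cut capacity equals the max flow.
In the residual graph, reachable from Depot: {Depot, g}.
Min-cut edges: Depot→a (14), Depot→b (6), Depot→c (9), Depot→e (6), Depot→Port (2); capacity 14 + 6 + 9 + 6 + 2 = 37.

37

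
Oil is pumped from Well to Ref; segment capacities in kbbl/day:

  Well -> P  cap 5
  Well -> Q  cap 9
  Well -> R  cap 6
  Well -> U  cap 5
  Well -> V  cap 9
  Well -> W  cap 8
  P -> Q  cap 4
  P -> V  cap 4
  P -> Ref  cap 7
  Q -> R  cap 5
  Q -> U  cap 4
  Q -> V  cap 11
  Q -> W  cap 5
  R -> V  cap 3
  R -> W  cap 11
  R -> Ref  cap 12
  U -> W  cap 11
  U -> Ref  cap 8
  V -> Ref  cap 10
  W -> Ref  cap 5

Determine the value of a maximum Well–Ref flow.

Augment Well→P→Ref: bottleneck 5, flow now 5.
Augment Well→R→Ref: bottleneck 6, flow now 11.
Augment Well→U→Ref: bottleneck 5, flow now 16.
Augment Well→V→Ref: bottleneck 9, flow now 25.
Augment Well→W→Ref: bottleneck 5, flow now 30.
Augment Well→Q→R→Ref: bottleneck 5, flow now 35.
Augment Well→Q→U→Ref: bottleneck 3, flow now 38.
Augment Well→Q→V→Ref: bottleneck 1, flow now 39.
No augmenting path remains; maximum flow = 39.
In the residual graph, reachable from Well: {Well, W}.
Min-cut edges: Well→P (5), Well→Q (9), Well→R (6), Well→U (5), Well→V (9), W→Ref (5); capacity 5 + 9 + 6 + 5 + 9 + 5 = 39.
This cut is saturated, so no flow can exceed 39.

39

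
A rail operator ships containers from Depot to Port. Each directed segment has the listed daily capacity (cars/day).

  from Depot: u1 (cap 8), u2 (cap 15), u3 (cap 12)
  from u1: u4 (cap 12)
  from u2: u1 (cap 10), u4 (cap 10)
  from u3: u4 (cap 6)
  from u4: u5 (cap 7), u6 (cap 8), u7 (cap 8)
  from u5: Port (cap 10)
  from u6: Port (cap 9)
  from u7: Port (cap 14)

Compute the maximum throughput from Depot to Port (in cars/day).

23

Augment Depot→u1→u4→u5→Port: bottleneck 7, flow now 7.
Augment Depot→u1→u4→u6→Port: bottleneck 1, flow now 8.
Augment Depot→u2→u4→u6→Port: bottleneck 7, flow now 15.
Augment Depot→u2→u4→u7→Port: bottleneck 3, flow now 18.
Augment Depot→u3→u4→u7→Port: bottleneck 5, flow now 23.
No augmenting path remains; maximum flow = 23.
In the residual graph, reachable from Depot: {Depot, u1, u2, u3, u4}.
Min-cut edges: u4→u5 (7), u4→u6 (8), u4→u7 (8); capacity 7 + 8 + 8 = 23.
This cut is saturated, so no flow can exceed 23.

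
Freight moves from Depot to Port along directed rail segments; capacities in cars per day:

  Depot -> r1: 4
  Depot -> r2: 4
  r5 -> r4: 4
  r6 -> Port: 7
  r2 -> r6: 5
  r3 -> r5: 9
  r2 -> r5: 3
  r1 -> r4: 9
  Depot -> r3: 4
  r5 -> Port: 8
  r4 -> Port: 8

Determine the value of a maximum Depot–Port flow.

Augment Depot→r1→r4→Port: bottleneck 4, flow now 4.
Augment Depot→r2→r5→Port: bottleneck 3, flow now 7.
Augment Depot→r2→r6→Port: bottleneck 1, flow now 8.
Augment Depot→r3→r5→Port: bottleneck 4, flow now 12.
No augmenting path remains; maximum flow = 12.
In the residual graph, reachable from Depot: {Depot}.
Min-cut edges: Depot→r1 (4), Depot→r2 (4), Depot→r3 (4); capacity 4 + 4 + 4 = 12.
This cut is saturated, so no flow can exceed 12.

12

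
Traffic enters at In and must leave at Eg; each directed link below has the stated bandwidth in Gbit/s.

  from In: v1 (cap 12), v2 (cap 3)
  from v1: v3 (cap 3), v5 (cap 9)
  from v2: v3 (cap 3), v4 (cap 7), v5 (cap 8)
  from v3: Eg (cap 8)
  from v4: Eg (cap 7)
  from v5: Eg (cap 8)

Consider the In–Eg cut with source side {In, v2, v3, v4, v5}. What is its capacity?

35

Edges leaving {In, v2, v3, v4, v5}: In→v1 (12), v3→Eg (8), v4→Eg (7), v5→Eg (8).
Cut capacity = 12 + 8 + 7 + 8 = 35.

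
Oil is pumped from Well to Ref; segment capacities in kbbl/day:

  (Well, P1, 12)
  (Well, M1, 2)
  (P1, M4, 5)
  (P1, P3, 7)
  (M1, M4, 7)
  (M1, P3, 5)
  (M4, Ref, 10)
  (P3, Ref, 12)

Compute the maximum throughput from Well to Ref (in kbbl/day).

14

Augment Well→P1→M4→Ref: bottleneck 5, flow now 5.
Augment Well→P1→P3→Ref: bottleneck 7, flow now 12.
Augment Well→M1→M4→Ref: bottleneck 2, flow now 14.
No augmenting path remains; maximum flow = 14.
In the residual graph, reachable from Well: {Well}.
Min-cut edges: Well→P1 (12), Well→M1 (2); capacity 12 + 2 = 14.
This cut is saturated, so no flow can exceed 14.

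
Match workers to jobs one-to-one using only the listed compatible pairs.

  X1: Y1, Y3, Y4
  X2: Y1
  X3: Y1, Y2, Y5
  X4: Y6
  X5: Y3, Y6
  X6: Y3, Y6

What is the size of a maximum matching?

5

Unit-capacity flow: source→left, listed edges, right→sink; max matching = max flow.
Augmenting path X1→Y1 (+1); matched 1.
Augmenting path X3→Y2 (+1); matched 2.
Augmenting path X4→Y6 (+1); matched 3.
Augmenting path X5→Y3 (+1); matched 4.
Augmenting path X2→Y1→X1→Y4 (+1); matched 5.
No augmenting path remains; maximum matching = 5.
König certificate: {X1, X2, X3, Y3, Y6} is a vertex cover of size 5 (every listed pair touches it), so no matching can be larger.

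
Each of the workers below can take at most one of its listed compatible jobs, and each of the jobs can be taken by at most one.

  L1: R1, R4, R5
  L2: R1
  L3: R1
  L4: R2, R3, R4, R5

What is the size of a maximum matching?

Unit-capacity flow: source→left, listed edges, right→sink; max matching = max flow.
Augmenting path L1→R1 (+1); matched 1.
Augmenting path L4→R2 (+1); matched 2.
Augmenting path L2→R1→L1→R4 (+1); matched 3.
No augmenting path remains; maximum matching = 3.
König certificate: {L1, L4, R1} is a vertex cover of size 3 (every listed pair touches it), so no matching can be larger.

3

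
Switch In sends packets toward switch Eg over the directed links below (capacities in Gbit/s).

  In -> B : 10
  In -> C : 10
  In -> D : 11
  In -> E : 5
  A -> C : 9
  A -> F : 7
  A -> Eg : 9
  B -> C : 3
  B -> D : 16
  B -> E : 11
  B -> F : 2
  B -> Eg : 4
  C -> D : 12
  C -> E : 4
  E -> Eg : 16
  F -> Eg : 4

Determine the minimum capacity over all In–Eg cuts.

Augment In→B→Eg: bottleneck 4, flow now 4.
Augment In→E→Eg: bottleneck 5, flow now 9.
Augment In→B→E→Eg: bottleneck 6, flow now 15.
Augment In→C→E→Eg: bottleneck 4, flow now 19.
No augmenting path remains; maximum flow = 19.
By max-flow min-cut, the minimum cut capacity equals the max flow.
In the residual graph, reachable from In: {In, C, D}.
Min-cut edges: In→B (10), In→E (5), C→E (4); capacity 10 + 5 + 4 = 19.

19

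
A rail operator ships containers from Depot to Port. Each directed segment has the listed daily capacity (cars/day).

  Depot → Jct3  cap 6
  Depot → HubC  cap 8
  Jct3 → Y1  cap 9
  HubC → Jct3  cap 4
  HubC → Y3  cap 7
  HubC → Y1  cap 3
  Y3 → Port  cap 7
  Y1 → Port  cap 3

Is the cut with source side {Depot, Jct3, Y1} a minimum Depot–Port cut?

Given cut capacity: 8 + 3 = 11.
Augment Depot→Jct3→Y1→Port: bottleneck 3, flow now 3.
Augment Depot→HubC→Y3→Port: bottleneck 7, flow now 10.
No augmenting path remains; maximum flow = 10.
In the residual graph, reachable from Depot: {Depot, Jct3, HubC, Y1}.
Min-cut edges: HubC→Y3 (7), Y1→Port (3); capacity 7 + 3 = 10.
Cut capacity 11 exceeds the max flow 10, so it is not minimum.

No — its capacity is 11, but the minimum cut has capacity 10.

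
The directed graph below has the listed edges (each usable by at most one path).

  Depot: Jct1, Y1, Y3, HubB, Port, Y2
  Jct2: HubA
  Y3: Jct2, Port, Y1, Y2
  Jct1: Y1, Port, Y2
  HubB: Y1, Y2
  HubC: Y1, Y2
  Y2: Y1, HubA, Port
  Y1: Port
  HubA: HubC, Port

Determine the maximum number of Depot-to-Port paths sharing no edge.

6

Assign every edge capacity 1; by Menger, the answer equals the max flow.
Path Depot→Port (+1); total 1.
Path Depot→Y3→Port (+1); total 2.
Path Depot→Y2→Port (+1); total 3.
Path Depot→Y1→Port (+1); total 4.
Path Depot→Jct1→Port (+1); total 5.
Path Depot→HubB→Y2→HubA→Port (+1); total 6.
No residual Depot→Port path; max flow = 6.
Certifying cut of size 6: {Depot→HubB, Depot→Jct1, Depot→Port, Depot→Y1, Depot→Y2, Depot→Y3}.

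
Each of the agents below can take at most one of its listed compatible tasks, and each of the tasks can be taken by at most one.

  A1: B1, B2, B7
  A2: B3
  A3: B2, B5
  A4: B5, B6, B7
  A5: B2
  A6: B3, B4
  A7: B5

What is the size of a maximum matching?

6

Unit-capacity flow: source→left, listed edges, right→sink; max matching = max flow.
Augmenting path A1→B1 (+1); matched 1.
Augmenting path A2→B3 (+1); matched 2.
Augmenting path A3→B2 (+1); matched 3.
Augmenting path A4→B5 (+1); matched 4.
Augmenting path A6→B4 (+1); matched 5.
Augmenting path A7→B5→A4→B6 (+1); matched 6.
No augmenting path remains; maximum matching = 6.
König certificate: {A1, A2, A4, A6, B2, B5} is a vertex cover of size 6 (every listed pair touches it), so no matching can be larger.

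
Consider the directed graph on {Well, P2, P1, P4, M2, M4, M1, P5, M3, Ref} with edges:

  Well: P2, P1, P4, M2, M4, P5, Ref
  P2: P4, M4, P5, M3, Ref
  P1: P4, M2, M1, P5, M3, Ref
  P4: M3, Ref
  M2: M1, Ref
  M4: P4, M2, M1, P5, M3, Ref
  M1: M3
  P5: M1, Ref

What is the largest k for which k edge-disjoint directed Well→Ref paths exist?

7

Assign every edge capacity 1; by Menger, the answer equals the max flow.
Path Well→Ref (+1); total 1.
Path Well→P2→Ref (+1); total 2.
Path Well→P1→Ref (+1); total 3.
Path Well→P4→Ref (+1); total 4.
Path Well→M2→Ref (+1); total 5.
Path Well→M4→Ref (+1); total 6.
Path Well→P5→Ref (+1); total 7.
No residual Well→Ref path; max flow = 7.
Certifying cut of size 7: {Well→M2, Well→M4, Well→P1, Well→P2, Well→P4, Well→P5, Well→Ref}.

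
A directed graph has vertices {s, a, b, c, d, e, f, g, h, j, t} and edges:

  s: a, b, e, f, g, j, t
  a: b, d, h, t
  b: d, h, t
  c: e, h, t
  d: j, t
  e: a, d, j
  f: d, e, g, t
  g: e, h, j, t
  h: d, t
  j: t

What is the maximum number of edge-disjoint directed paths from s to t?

Assign every edge capacity 1; by Menger, the answer equals the max flow.
Path s→t (+1); total 1.
Path s→a→t (+1); total 2.
Path s→b→t (+1); total 3.
Path s→f→t (+1); total 4.
Path s→g→t (+1); total 5.
Path s→j→t (+1); total 6.
Path s→e→d→t (+1); total 7.
No residual s→t path; max flow = 7.
Certifying cut of size 7: {s→a, s→b, s→e, s→f, s→g, s→j, s→t}.

7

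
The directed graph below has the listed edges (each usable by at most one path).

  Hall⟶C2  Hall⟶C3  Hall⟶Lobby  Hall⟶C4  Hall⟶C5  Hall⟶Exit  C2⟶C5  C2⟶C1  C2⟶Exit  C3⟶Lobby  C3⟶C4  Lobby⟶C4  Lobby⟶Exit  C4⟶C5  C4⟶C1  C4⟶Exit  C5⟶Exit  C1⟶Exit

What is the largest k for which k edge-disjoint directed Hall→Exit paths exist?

6

Assign every edge capacity 1; by Menger, the answer equals the max flow.
Path Hall→Exit (+1); total 1.
Path Hall→C2→Exit (+1); total 2.
Path Hall→Lobby→Exit (+1); total 3.
Path Hall→C4→Exit (+1); total 4.
Path Hall→C5→Exit (+1); total 5.
Path Hall→C3→C4→C1→Exit (+1); total 6.
No residual Hall→Exit path; max flow = 6.
Certifying cut of size 6: {Hall→C2, Hall→C3, Hall→C4, Hall→C5, Hall→Exit, Hall→Lobby}.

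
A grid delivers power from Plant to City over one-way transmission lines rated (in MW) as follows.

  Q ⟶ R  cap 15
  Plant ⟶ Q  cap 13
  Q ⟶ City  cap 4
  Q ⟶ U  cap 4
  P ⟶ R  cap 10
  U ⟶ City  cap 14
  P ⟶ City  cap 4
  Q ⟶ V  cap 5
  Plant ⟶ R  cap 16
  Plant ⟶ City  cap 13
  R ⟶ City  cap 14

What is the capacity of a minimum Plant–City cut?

35

Augment Plant→City: bottleneck 13, flow now 13.
Augment Plant→Q→City: bottleneck 4, flow now 17.
Augment Plant→R→City: bottleneck 14, flow now 31.
Augment Plant→Q→U→City: bottleneck 4, flow now 35.
No augmenting path remains; maximum flow = 35.
By max-flow min-cut, the minimum cut capacity equals the max flow.
In the residual graph, reachable from Plant: {Plant, Q, R, V}.
Min-cut edges: Plant→City (13), Q→U (4), Q→City (4), R→City (14); capacity 13 + 4 + 4 + 14 = 35.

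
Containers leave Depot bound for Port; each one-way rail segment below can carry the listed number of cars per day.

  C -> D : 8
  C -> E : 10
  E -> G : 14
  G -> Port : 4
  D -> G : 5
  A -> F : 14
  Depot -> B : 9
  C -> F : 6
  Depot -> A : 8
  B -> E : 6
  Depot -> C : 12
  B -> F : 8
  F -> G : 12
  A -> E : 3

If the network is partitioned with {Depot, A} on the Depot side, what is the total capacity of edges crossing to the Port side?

Edges leaving {Depot, A}: Depot→B (9), Depot→C (12), A→E (3), A→F (14).
Cut capacity = 9 + 12 + 3 + 14 = 38.

38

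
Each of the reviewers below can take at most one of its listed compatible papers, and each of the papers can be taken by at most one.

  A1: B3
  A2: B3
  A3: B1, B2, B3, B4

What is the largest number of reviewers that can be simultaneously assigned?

Unit-capacity flow: source→left, listed edges, right→sink; max matching = max flow.
Augmenting path A1→B3 (+1); matched 1.
Augmenting path A3→B1 (+1); matched 2.
No augmenting path remains; maximum matching = 2.
König certificate: {A3, B3} is a vertex cover of size 2 (every listed pair touches it), so no matching can be larger.

2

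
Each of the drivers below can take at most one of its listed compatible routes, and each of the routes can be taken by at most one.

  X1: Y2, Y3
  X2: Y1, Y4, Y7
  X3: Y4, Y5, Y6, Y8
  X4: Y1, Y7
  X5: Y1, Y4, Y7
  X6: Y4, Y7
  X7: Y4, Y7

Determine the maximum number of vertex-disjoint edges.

5

Unit-capacity flow: source→left, listed edges, right→sink; max matching = max flow.
Augmenting path X1→Y2 (+1); matched 1.
Augmenting path X2→Y1 (+1); matched 2.
Augmenting path X3→Y4 (+1); matched 3.
Augmenting path X4→Y7 (+1); matched 4.
Augmenting path X5→Y4→X3→Y5 (+1); matched 5.
No augmenting path remains; maximum matching = 5.
König certificate: {X1, X3, Y1, Y4, Y7} is a vertex cover of size 5 (every listed pair touches it), so no matching can be larger.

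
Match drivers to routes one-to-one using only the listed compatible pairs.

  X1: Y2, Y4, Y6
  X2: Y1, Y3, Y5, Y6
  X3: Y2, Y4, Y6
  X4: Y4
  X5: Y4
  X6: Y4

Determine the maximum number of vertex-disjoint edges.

4

Unit-capacity flow: source→left, listed edges, right→sink; max matching = max flow.
Augmenting path X1→Y2 (+1); matched 1.
Augmenting path X2→Y1 (+1); matched 2.
Augmenting path X3→Y4 (+1); matched 3.
Augmenting path X4→Y4→X3→Y6 (+1); matched 4.
No augmenting path remains; maximum matching = 4.
König certificate: {X1, X2, X3, Y4} is a vertex cover of size 4 (every listed pair touches it), so no matching can be larger.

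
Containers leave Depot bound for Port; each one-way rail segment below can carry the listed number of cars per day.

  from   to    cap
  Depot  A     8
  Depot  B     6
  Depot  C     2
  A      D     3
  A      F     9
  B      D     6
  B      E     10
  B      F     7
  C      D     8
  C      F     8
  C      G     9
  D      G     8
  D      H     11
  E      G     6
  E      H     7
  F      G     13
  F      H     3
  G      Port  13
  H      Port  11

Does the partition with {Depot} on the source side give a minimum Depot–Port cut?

Given cut capacity: 8 + 6 + 2 = 16.
Augment Depot→C→G→Port: bottleneck 2, flow now 2.
Augment Depot→A→D→G→Port: bottleneck 3, flow now 5.
Augment Depot→A→F→G→Port: bottleneck 5, flow now 10.
Augment Depot→B→D→G→Port: bottleneck 3, flow now 13.
Augment Depot→B→D→H→Port: bottleneck 3, flow now 16.
No augmenting path remains; maximum flow = 16.
Cut capacity 16 equals the max flow, so it is a minimum cut.

Yes — it is a minimum cut (capacity 16).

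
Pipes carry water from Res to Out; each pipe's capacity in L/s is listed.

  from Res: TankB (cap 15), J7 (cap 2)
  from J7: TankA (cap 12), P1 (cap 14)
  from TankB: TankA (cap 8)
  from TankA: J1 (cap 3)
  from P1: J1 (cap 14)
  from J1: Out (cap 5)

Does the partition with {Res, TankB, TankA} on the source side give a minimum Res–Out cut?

Given cut capacity: 2 + 3 = 5.
Augment Res→J7→TankA→J1→Out: bottleneck 2, flow now 2.
Augment Res→TankB→TankA→J1→Out: bottleneck 1, flow now 3.
Augment Res→TankB→TankA→J7→P1→J1→Out: bottleneck 2, flow now 5. (uses reverse residual edge)
No augmenting path remains; maximum flow = 5.
Cut capacity 5 equals the max flow, so it is a minimum cut.

Yes — it is a minimum cut (capacity 5).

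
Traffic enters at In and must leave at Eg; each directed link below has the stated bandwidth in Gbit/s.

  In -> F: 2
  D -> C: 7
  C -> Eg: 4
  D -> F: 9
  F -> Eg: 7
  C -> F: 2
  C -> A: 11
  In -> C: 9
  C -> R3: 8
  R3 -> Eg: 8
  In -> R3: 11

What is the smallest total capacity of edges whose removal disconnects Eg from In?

16

Augment In→C→Eg: bottleneck 4, flow now 4.
Augment In→R3→Eg: bottleneck 8, flow now 12.
Augment In→F→Eg: bottleneck 2, flow now 14.
Augment In→C→F→Eg: bottleneck 2, flow now 16.
No augmenting path remains; maximum flow = 16.
By max-flow min-cut, the minimum cut capacity equals the max flow.
In the residual graph, reachable from In: {In, C, R3, A}.
Min-cut edges: In→F (2), C→F (2), C→Eg (4), R3→Eg (8); capacity 2 + 2 + 4 + 8 = 16.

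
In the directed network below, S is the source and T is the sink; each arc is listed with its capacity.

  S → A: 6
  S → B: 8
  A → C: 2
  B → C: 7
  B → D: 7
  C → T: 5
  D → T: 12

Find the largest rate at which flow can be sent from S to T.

Augment S→A→C→T: bottleneck 2, flow now 2.
Augment S→B→C→T: bottleneck 3, flow now 5.
Augment S→B→D→T: bottleneck 5, flow now 10.
No augmenting path remains; maximum flow = 10.
In the residual graph, reachable from S: {S, A}.
Min-cut edges: S→B (8), A→C (2); capacity 8 + 2 = 10.
This cut is saturated, so no flow can exceed 10.

10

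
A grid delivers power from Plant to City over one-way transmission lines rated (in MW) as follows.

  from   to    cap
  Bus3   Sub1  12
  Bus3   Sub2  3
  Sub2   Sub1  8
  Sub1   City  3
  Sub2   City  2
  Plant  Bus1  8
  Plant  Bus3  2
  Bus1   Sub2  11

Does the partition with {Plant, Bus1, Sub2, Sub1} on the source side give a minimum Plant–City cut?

Given cut capacity: 2 + 2 + 3 = 7.
Augment Plant→Bus1→Sub2→City: bottleneck 2, flow now 2.
Augment Plant→Bus3→Sub1→City: bottleneck 2, flow now 4.
Augment Plant→Bus1→Sub2→Sub1→City: bottleneck 1, flow now 5.
No augmenting path remains; maximum flow = 5.
In the residual graph, reachable from Plant: {Plant, Bus1, Bus3, Sub2, Sub1}.
Min-cut edges: Sub2→City (2), Sub1→City (3); capacity 2 + 3 = 5.
Cut capacity 7 exceeds the max flow 5, so it is not minimum.

No — its capacity is 7, but the minimum cut has capacity 5.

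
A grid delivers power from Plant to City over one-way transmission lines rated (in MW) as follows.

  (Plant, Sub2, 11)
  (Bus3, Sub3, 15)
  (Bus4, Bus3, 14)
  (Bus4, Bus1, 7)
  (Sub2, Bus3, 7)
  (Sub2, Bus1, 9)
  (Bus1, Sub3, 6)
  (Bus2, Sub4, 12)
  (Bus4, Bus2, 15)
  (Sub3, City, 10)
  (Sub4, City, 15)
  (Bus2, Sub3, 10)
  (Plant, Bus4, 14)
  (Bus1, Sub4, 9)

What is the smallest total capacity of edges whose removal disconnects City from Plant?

25

Augment Plant→Sub2→Bus1→Sub4→City: bottleneck 9, flow now 9.
Augment Plant→Sub2→Bus3→Sub3→City: bottleneck 2, flow now 11.
Augment Plant→Bus4→Bus1→Sub3→City: bottleneck 6, flow now 17.
Augment Plant→Bus4→Bus2→Sub4→City: bottleneck 6, flow now 23.
Augment Plant→Bus4→Bus2→Sub3→City: bottleneck 2, flow now 25.
No augmenting path remains; maximum flow = 25.
By max-flow min-cut, the minimum cut capacity equals the max flow.
In the residual graph, reachable from Plant: {Plant}.
Min-cut edges: Plant→Sub2 (11), Plant→Bus4 (14); capacity 11 + 14 = 25.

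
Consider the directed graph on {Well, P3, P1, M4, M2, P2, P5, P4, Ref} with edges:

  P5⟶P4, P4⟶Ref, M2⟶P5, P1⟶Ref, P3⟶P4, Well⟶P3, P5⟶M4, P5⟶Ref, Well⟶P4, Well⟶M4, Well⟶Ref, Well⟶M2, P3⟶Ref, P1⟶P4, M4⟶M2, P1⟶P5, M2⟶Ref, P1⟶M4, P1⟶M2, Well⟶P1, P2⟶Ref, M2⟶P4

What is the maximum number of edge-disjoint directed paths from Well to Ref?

Assign every edge capacity 1; by Menger, the answer equals the max flow.
Path Well→Ref (+1); total 1.
Path Well→P3→Ref (+1); total 2.
Path Well→P1→Ref (+1); total 3.
Path Well→M2→Ref (+1); total 4.
Path Well→P4→Ref (+1); total 5.
Path Well→M4→M2→P5→Ref (+1); total 6.
No residual Well→Ref path; max flow = 6.
Certifying cut of size 6: {Well→M2, Well→M4, Well→P1, Well→P3, Well→P4, Well→Ref}.

6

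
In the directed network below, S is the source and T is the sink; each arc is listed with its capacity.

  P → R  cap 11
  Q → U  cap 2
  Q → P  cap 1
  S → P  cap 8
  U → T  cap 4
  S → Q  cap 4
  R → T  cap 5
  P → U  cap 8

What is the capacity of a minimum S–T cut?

9

Augment S→P→R→T: bottleneck 5, flow now 5.
Augment S→P→U→T: bottleneck 3, flow now 8.
Augment S→Q→U→T: bottleneck 1, flow now 9.
No augmenting path remains; maximum flow = 9.
By max-flow min-cut, the minimum cut capacity equals the max flow.
In the residual graph, reachable from S: {S, P, Q, R, U}.
Min-cut edges: R→T (5), U→T (4); capacity 5 + 4 = 9.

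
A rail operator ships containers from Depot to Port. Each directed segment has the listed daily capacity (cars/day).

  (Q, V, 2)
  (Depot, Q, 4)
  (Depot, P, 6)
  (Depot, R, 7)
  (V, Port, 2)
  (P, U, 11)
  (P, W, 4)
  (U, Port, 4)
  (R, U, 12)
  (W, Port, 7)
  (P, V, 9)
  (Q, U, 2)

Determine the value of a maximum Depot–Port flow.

10

Augment Depot→P→U→Port: bottleneck 4, flow now 4.
Augment Depot→P→V→Port: bottleneck 2, flow now 6.
Augment Depot→Q→U→P→W→Port: bottleneck 2, flow now 8. (uses reverse residual edge)
Augment Depot→Q→V→P→W→Port: bottleneck 2, flow now 10. (uses reverse residual edge)
No augmenting path remains; maximum flow = 10.
In the residual graph, reachable from Depot: {Depot, P, Q, R, U, V}.
Min-cut edges: P→W (4), U→Port (4), V→Port (2); capacity 4 + 4 + 2 = 10.
This cut is saturated, so no flow can exceed 10.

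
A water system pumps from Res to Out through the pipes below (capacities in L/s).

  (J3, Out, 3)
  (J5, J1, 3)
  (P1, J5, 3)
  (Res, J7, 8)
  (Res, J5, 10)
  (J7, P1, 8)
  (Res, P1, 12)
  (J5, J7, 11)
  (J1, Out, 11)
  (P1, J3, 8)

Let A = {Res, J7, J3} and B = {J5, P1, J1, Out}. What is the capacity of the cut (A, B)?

Edges leaving {Res, J7, J3}: Res→J5 (10), Res→P1 (12), J7→P1 (8), J3→Out (3).
Cut capacity = 10 + 12 + 8 + 3 = 33.

33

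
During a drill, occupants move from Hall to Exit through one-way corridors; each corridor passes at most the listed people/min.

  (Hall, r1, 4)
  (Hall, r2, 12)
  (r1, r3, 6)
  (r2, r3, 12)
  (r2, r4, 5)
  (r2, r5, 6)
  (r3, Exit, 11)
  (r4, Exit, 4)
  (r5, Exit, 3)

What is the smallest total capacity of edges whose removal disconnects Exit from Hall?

Augment Hall→r1→r3→Exit: bottleneck 4, flow now 4.
Augment Hall→r2→r3→Exit: bottleneck 7, flow now 11.
Augment Hall→r2→r4→Exit: bottleneck 4, flow now 15.
Augment Hall→r2→r5→Exit: bottleneck 1, flow now 16.
No augmenting path remains; maximum flow = 16.
By max-flow min-cut, the minimum cut capacity equals the max flow.
In the residual graph, reachable from Hall: {Hall}.
Min-cut edges: Hall→r1 (4), Hall→r2 (12); capacity 4 + 12 = 16.

16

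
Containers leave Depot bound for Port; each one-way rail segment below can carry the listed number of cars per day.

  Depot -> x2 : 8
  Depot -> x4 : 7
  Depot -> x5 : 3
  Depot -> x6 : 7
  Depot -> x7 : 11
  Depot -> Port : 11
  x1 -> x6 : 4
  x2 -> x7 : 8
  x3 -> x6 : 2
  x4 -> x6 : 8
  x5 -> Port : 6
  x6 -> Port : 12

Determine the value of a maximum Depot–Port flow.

26

Augment Depot→Port: bottleneck 11, flow now 11.
Augment Depot→x5→Port: bottleneck 3, flow now 14.
Augment Depot→x6→Port: bottleneck 7, flow now 21.
Augment Depot→x4→x6→Port: bottleneck 5, flow now 26.
No augmenting path remains; maximum flow = 26.
In the residual graph, reachable from Depot: {Depot, x2, x4, x6, x7}.
Min-cut edges: Depot→x5 (3), Depot→Port (11), x6→Port (12); capacity 3 + 11 + 12 = 26.
This cut is saturated, so no flow can exceed 26.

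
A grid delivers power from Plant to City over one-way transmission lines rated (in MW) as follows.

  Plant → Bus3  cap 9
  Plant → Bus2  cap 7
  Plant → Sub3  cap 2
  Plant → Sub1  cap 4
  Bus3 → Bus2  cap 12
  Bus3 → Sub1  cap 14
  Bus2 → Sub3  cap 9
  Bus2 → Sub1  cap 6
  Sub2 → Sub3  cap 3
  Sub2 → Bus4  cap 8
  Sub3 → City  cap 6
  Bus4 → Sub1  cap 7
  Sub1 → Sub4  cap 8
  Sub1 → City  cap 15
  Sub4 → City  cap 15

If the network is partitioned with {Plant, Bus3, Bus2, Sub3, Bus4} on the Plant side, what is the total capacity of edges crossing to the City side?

Edges leaving {Plant, Bus3, Bus2, Sub3, Bus4}: Plant→Sub1 (4), Bus3→Sub1 (14), Bus2→Sub1 (6), Sub3→City (6), Bus4→Sub1 (7).
Cut capacity = 4 + 14 + 6 + 6 + 7 = 37.

37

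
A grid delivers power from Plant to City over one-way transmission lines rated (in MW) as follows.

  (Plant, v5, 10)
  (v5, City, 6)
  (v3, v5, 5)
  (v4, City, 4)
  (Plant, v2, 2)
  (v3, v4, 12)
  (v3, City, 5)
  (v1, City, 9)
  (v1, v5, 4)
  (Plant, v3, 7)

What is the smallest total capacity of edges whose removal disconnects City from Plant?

13

Augment Plant→v3→City: bottleneck 5, flow now 5.
Augment Plant→v5→City: bottleneck 6, flow now 11.
Augment Plant→v3→v4→City: bottleneck 2, flow now 13.
No augmenting path remains; maximum flow = 13.
By max-flow min-cut, the minimum cut capacity equals the max flow.
In the residual graph, reachable from Plant: {Plant, v2, v5}.
Min-cut edges: Plant→v3 (7), v5→City (6); capacity 7 + 6 = 13.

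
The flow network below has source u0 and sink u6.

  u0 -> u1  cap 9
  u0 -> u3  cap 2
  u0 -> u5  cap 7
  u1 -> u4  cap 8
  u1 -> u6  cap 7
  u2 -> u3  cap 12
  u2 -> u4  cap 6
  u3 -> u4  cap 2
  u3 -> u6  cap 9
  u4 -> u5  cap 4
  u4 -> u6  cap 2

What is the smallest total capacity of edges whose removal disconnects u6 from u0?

Augment u0→u1→u6: bottleneck 7, flow now 7.
Augment u0→u3→u6: bottleneck 2, flow now 9.
Augment u0→u1→u4→u6: bottleneck 2, flow now 11.
No augmenting path remains; maximum flow = 11.
By max-flow min-cut, the minimum cut capacity equals the max flow.
In the residual graph, reachable from u0: {u0, u5}.
Min-cut edges: u0→u1 (9), u0→u3 (2); capacity 9 + 2 = 11.

11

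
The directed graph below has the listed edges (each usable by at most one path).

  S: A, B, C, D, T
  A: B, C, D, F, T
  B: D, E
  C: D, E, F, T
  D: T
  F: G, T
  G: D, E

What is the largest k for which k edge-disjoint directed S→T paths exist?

Assign every edge capacity 1; by Menger, the answer equals the max flow.
Path S→T (+1); total 1.
Path S→A→T (+1); total 2.
Path S→C→T (+1); total 3.
Path S→D→T (+1); total 4.
No residual S→T path; max flow = 4.
Certifying cut of size 4: {D→T, S→A, S→C, S→T}.

4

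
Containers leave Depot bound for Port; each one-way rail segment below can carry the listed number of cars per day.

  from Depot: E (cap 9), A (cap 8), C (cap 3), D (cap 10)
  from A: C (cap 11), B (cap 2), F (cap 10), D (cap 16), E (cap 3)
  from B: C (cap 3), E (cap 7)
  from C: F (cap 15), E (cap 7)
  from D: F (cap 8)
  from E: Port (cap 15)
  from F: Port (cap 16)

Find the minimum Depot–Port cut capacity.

Augment Depot→E→Port: bottleneck 9, flow now 9.
Augment Depot→A→E→Port: bottleneck 3, flow now 12.
Augment Depot→A→F→Port: bottleneck 5, flow now 17.
Augment Depot→C→E→Port: bottleneck 3, flow now 20.
Augment Depot→D→F→Port: bottleneck 8, flow now 28.
No augmenting path remains; maximum flow = 28.
By max-flow min-cut, the minimum cut capacity equals the max flow.
In the residual graph, reachable from Depot: {Depot, D}.
Min-cut edges: Depot→A (8), Depot→C (3), Depot→E (9), D→F (8); capacity 8 + 3 + 9 + 8 = 28.

28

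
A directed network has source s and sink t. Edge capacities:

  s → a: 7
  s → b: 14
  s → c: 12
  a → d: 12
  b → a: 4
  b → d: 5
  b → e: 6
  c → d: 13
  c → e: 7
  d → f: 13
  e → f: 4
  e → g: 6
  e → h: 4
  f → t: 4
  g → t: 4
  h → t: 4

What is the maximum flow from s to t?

12

Augment s→a→d→f→t: bottleneck 4, flow now 4.
Augment s→b→e→g→t: bottleneck 4, flow now 8.
Augment s→b→e→h→t: bottleneck 2, flow now 10.
Augment s→c→e→h→t: bottleneck 2, flow now 12.
No augmenting path remains; maximum flow = 12.
In the residual graph, reachable from s: {s, a, b, c, d, e, f, g}.
Min-cut edges: e→h (4), f→t (4), g→t (4); capacity 4 + 4 + 4 = 12.
This cut is saturated, so no flow can exceed 12.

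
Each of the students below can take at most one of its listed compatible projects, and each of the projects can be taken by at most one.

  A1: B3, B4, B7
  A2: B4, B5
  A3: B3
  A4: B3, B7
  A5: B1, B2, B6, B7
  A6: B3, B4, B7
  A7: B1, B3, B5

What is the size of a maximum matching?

Unit-capacity flow: source→left, listed edges, right→sink; max matching = max flow.
Augmenting path A1→B3 (+1); matched 1.
Augmenting path A2→B4 (+1); matched 2.
Augmenting path A4→B7 (+1); matched 3.
Augmenting path A5→B1 (+1); matched 4.
Augmenting path A7→B5 (+1); matched 5.
Augmenting path A6→B4→A2→B5→A7→B1→A5→B2 (+1); matched 6.
No augmenting path remains; maximum matching = 6.
König certificate: {A2, A5, A7, B3, B4, B7} is a vertex cover of size 6 (every listed pair touches it), so no matching can be larger.

6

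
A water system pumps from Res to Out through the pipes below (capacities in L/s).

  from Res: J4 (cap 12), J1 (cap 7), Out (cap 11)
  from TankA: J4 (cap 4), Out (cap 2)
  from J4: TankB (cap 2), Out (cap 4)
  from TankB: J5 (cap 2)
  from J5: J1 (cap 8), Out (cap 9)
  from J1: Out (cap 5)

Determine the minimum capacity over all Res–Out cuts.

Augment Res→Out: bottleneck 11, flow now 11.
Augment Res→J4→Out: bottleneck 4, flow now 15.
Augment Res→J1→Out: bottleneck 5, flow now 20.
Augment Res→J4→TankB→J5→Out: bottleneck 2, flow now 22.
No augmenting path remains; maximum flow = 22.
By max-flow min-cut, the minimum cut capacity equals the max flow.
In the residual graph, reachable from Res: {Res, J4, J1}.
Min-cut edges: Res→Out (11), J4→TankB (2), J4→Out (4), J1→Out (5); capacity 11 + 2 + 4 + 5 = 22.

22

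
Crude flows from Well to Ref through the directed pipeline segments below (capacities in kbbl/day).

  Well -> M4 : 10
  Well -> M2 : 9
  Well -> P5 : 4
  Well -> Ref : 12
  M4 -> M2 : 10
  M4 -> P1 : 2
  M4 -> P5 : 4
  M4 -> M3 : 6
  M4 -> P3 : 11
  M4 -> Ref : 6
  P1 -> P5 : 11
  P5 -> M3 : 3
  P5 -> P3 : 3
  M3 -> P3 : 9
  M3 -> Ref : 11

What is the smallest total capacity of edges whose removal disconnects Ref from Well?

Augment Well→Ref: bottleneck 12, flow now 12.
Augment Well→M4→Ref: bottleneck 6, flow now 18.
Augment Well→M4→M3→Ref: bottleneck 4, flow now 22.
Augment Well→P5→M3→Ref: bottleneck 3, flow now 25.
No augmenting path remains; maximum flow = 25.
By max-flow min-cut, the minimum cut capacity equals the max flow.
In the residual graph, reachable from Well: {Well, M2, P5, P3}.
Min-cut edges: Well→M4 (10), Well→Ref (12), P5→M3 (3); capacity 10 + 12 + 3 = 25.

25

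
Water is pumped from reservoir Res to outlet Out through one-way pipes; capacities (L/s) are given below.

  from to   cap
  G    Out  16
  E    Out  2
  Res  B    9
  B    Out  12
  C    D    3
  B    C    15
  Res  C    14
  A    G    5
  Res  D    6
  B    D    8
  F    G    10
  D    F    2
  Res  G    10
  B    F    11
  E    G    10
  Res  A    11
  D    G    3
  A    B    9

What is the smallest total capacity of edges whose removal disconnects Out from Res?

Augment Res→B→Out: bottleneck 9, flow now 9.
Augment Res→G→Out: bottleneck 10, flow now 19.
Augment Res→A→B→Out: bottleneck 3, flow now 22.
Augment Res→A→G→Out: bottleneck 5, flow now 27.
Augment Res→D→G→Out: bottleneck 1, flow now 28.
No augmenting path remains; maximum flow = 28.
By max-flow min-cut, the minimum cut capacity equals the max flow.
In the residual graph, reachable from Res: {Res, A, B, C, D, F, G}.
Min-cut edges: B→Out (12), G→Out (16); capacity 12 + 16 = 28.

28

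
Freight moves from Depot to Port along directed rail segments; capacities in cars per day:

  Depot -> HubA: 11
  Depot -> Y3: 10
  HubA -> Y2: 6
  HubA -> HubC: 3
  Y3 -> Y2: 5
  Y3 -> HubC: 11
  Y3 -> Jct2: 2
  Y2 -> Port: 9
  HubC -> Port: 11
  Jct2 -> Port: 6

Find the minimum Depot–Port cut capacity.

19

Augment Depot→HubA→Y2→Port: bottleneck 6, flow now 6.
Augment Depot→HubA→HubC→Port: bottleneck 3, flow now 9.
Augment Depot→Y3→Y2→Port: bottleneck 3, flow now 12.
Augment Depot→Y3→HubC→Port: bottleneck 7, flow now 19.
No augmenting path remains; maximum flow = 19.
By max-flow min-cut, the minimum cut capacity equals the max flow.
In the residual graph, reachable from Depot: {Depot, HubA}.
Min-cut edges: Depot→Y3 (10), HubA→Y2 (6), HubA→HubC (3); capacity 10 + 6 + 3 = 19.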